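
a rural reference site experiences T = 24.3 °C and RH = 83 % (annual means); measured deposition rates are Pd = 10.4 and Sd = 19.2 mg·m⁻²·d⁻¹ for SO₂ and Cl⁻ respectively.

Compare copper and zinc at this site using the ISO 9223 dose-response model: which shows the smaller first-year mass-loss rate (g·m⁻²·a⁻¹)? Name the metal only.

zinc

copper: T>10 °C ⇒ hinge -0.080·(24.3−10) = -1.1440
  Pd branch = 0.0053·Pd^0.26·e^(0.059·RH+f) = 0.4155 μm/a
  Cl⁻ term: 0.01025·19.2^0.27·exp(0.036·83+0.049·24.3) = 1.486
  r_corr = 0.4155 + 1.486 = 1.901 μm/a
  mass loss = 1.901 μm/a × 8.96 g/cm³ = 17.04 g·m⁻²·a⁻¹
zinc: f(T) = -0.071·(T−10) [T>10 °C] = -1.0153
  SO₂ term: 0.0129·10.4^0.44·exp(0.046·83-1.0153) = 0.596
  Sd branch = 0.0175·Sd^0.57·e^(0.008·RH+0.085·T) = 1.445 μm/a
  r_corr = 0.596 + 1.445 = 2.041 μm/a
  mass loss = 2.041 μm/a × 7.14 g/cm³ = 14.57 g·m⁻²·a⁻¹
Ordering by g·m⁻²·a⁻¹: copper (17) > zinc (14.6)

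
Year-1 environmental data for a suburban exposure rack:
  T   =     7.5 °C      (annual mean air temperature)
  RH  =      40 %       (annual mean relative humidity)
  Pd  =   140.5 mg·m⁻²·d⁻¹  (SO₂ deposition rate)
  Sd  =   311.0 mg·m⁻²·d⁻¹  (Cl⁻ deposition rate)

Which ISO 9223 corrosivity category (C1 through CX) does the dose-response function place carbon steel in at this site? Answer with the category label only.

carbon steel: T≤10 °C ⇒ hinge +0.150·(7.5−10) = -0.3750
  sulphur-dioxide contribution → 35.43 μm/a
  chloride contribution → 18.1 μm/a
  total first-year rate 53.53 μm/a
ISO 9223 Table 2 (carbon steel): 50 < 53.5 ≤ 80 μm/a ⇒ C4

C4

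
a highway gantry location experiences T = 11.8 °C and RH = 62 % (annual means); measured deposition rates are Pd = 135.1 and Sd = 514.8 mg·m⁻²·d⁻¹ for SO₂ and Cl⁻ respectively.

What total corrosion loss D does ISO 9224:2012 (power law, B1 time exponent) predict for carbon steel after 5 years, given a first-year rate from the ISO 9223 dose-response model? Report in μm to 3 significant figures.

carbon steel: temperature factor f = -0.054·(1.8) = -0.0972
  SO₂ term: 1.77·135.1^0.52·exp(0.02·62-0.0972) = 71.16
  Sd branch = 0.102·Sd^0.62·e^(0.033·RH+0.04·T) = 60.73 μm/a
  r_corr = 71.16 + 60.73 = 131.9 μm/a
Long-term exponent b (ISO 9224 Table 2, B1) = 0.523
  D(5) = 131.9 × 5^0.523 = 131.9 × 2.32 = 306 μm

D(5) = 306 μm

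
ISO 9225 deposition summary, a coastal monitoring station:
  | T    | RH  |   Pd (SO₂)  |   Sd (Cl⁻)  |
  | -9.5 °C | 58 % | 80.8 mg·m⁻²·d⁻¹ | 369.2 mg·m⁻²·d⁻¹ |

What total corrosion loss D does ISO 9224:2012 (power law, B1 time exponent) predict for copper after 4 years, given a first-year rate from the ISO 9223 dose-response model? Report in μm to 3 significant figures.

copper: temperature factor f = +0.126·(-19.5) = -2.4570
  sulphur-dioxide contribution → 0.04358 μm/a
  chloride contribution → 0.2562 μm/a
  ⇒ r_corr(copper) = 0.2998 μm/a
Power-law: D(4) = r_corr · 4^0.667
  D(4) = 0.2998 × 4^0.667 = 0.2998 × 2.521 = 0.7557 μm

D(4) = 0.756 μm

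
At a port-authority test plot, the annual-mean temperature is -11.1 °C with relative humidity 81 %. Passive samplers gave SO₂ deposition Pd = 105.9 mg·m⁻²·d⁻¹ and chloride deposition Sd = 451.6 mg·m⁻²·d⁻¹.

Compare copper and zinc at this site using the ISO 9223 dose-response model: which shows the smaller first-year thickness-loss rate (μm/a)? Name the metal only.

copper

copper: T≤10 °C ⇒ hinge +0.126·(-11.1−10) = -2.6586
  sulphur-dioxide contribution → 0.1485 μm/a
  chloride contribution → 0.5724 μm/a
  total first-year rate 0.7209 μm/a
zinc: T≤10 °C ⇒ hinge +0.038·(-11.1−10) = -0.8018
  sulphur-dioxide contribution → 1.869 μm/a
  chloride contribution → 0.4245 μm/a
  total first-year rate 2.293 μm/a
Ordering by μm/a: zinc (2.29) > copper (0.721)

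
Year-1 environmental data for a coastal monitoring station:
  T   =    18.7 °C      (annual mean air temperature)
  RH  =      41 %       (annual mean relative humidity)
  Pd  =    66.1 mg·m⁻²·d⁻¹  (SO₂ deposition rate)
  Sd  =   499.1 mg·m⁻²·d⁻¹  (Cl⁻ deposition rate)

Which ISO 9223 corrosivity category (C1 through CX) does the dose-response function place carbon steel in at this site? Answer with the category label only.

carbon steel: T>10 °C ⇒ hinge -0.054·(18.7−10) = -0.4698
  SO₂ term: 1.77·66.1^0.52·exp(0.02·41-0.4698) = 22.21
  Cl⁻ term: 0.102·499.1^0.62·exp(0.033·41+0.04·18.7) = 39.26
  r_corr = 22.21 + 39.26 = 61.47 μm/a
ISO 9223 Table 2 (carbon steel): 50 < 61.5 ≤ 80 μm/a ⇒ C4

C4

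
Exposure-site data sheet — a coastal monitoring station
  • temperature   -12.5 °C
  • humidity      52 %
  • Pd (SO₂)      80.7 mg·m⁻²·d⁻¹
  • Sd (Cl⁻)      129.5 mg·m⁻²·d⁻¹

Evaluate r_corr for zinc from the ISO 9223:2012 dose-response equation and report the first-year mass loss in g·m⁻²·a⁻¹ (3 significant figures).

zinc: f(T) = +0.038·(T−10) [T≤10 °C] = -0.8550
  SO₂ term: 0.0129·80.7^0.44·exp(0.046·52-0.8550) = 0.4141
  Sd branch = 0.0175·Sd^0.57·e^(0.008·RH+0.085·T) = 0.1466 μm/a
  sum: 0.4141 + 0.1466 → r_corr = 0.5608 μm/a
Convert to mass loss: 0.5608 μm/a × 7.14 g/cm³ = 4.004 g·m⁻²·a⁻¹

r_corr = 4.00 g·m⁻²·a⁻¹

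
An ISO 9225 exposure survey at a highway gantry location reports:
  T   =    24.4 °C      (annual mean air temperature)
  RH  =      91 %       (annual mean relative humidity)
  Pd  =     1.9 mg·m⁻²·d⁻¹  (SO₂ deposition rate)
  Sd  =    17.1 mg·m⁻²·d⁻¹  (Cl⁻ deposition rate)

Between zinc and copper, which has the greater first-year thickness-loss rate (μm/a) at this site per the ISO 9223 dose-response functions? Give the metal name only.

copper

zinc: T>10 °C ⇒ hinge -0.071·(24.4−10) = -1.0224
  SO₂ term: 0.0129·1.9^0.44·exp(0.046·91-1.0224) = 0.4047
  Sd branch = 0.0175·Sd^0.57·e^(0.008·RH+0.085·T) = 1.455 μm/a
  sum: 0.4047 + 1.455 → r_corr = 1.859 μm/a
copper: T>10 °C ⇒ hinge -0.080·(24.4−10) = -1.1520
  Pd branch = 0.0053·Pd^0.26·e^(0.059·RH+f) = 0.4248 μm/a
  Sd branch = 0.01025·Sd^0.27·e^(0.036·RH+0.049·T) = 1.93 μm/a
  sum: 0.4248 + 1.93 → r_corr = 2.355 μm/a
Ordering by μm/a: copper (2.36) > zinc (1.86)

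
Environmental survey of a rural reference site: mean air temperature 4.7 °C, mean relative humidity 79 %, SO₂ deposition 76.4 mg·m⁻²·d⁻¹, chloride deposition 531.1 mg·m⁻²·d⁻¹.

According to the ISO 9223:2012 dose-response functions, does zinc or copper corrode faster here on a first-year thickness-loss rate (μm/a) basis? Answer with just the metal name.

zinc: T≤10 °C ⇒ hinge +0.038·(4.7−10) = -0.2014
  Pd branch = 0.0129·Pd^0.44·e^(0.046·RH+f) = 2.691 μm/a
  Cl⁻ term: 0.0175·531.1^0.57·exp(0.008·79+0.085·4.7) = 1.755
  sum: 2.691 + 1.755 → r_corr = 4.446 μm/a
copper: temperature factor f = +0.126·(-5.3) = -0.6678
  SO₂ term: 0.0053·76.4^0.26·exp(0.059·79-0.6678) = 0.8874
  Cl⁻ term: 0.01025·531.1^0.27·exp(0.036·79+0.049·4.7) = 1.207
  r_corr = 0.8874 + 1.207 = 2.094 μm/a
Ordering by μm/a: zinc (4.45) > copper (2.09)

zinc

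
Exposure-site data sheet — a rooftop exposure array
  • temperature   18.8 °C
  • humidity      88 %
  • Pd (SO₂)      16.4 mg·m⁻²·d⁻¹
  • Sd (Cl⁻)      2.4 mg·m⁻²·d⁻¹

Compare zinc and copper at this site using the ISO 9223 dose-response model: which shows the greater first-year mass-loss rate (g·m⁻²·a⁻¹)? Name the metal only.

copper

zinc: temperature factor f = -0.071·(8.8) = -0.6248
  sulphur-dioxide contribution → 1.355 μm/a
  chloride contribution → 0.2881 μm/a
  total first-year rate 1.643 μm/a
  mass loss = 1.643 μm/a × 7.14 g/cm³ = 11.73 g·m⁻²·a⁻¹
copper: f(T) = -0.080·(T−10) [T>10 °C] = -0.7040
  sulphur-dioxide contribution → 0.9755 μm/a
  chloride contribution → 0.775 μm/a
  ⇒ r_corr(copper) = 1.751 μm/a
  mass loss = 1.751 μm/a × 8.96 g/cm³ = 15.68 g·m⁻²·a⁻¹
Ordering by g·m⁻²·a⁻¹: copper (15.7) > zinc (11.7)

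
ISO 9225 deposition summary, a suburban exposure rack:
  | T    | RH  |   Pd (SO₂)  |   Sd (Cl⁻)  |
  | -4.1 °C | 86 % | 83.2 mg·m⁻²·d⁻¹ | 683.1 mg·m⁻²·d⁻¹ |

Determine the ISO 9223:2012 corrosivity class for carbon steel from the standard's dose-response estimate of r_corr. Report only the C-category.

C5

carbon steel: f(T) = +0.150·(T−10) [T≤10 °C] = -2.1150
  SO₂ term: 1.77·83.2^0.52·exp(0.02·86-2.1150) = 11.88
  Sd branch = 0.102·Sd^0.62·e^(0.033·RH+0.04·T) = 84.58 μm/a
  r_corr = 11.88 + 84.58 = 96.47 μm/a
ISO 9223 Table 2 (carbon steel): 80 < 96.5 ≤ 200 μm/a ⇒ C5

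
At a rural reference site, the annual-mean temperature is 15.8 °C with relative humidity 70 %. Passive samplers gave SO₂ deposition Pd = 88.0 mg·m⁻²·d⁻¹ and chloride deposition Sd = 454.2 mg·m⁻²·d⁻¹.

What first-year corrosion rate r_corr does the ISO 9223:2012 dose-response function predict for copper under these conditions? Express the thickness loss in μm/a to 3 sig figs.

copper: temperature factor f = -0.080·(5.8) = -0.4640
  SO₂ term: 0.0053·88.0^0.26·exp(0.059·70-0.4640) = 0.6637
  Cl⁻ term: 0.01025·454.2^0.27·exp(0.036·70+0.049·15.8) = 1.442
  r_corr = 0.6637 + 1.442 = 2.105 μm/a

r_corr = 2.11 μm/a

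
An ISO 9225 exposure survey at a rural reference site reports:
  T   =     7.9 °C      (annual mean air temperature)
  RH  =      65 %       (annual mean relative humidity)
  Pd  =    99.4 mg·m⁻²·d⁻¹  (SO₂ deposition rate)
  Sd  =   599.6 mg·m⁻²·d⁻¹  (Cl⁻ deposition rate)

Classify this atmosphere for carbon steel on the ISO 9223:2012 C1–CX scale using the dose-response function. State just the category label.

C5

carbon steel: temperature factor f = +0.150·(-2.1) = -0.3150
  SO₂ term: 1.77·99.4^0.52·exp(0.02·65-0.3150) = 51.81
  Sd branch = 0.102·Sd^0.62·e^(0.033·RH+0.04·T) = 63.05 μm/a
  r_corr = 51.81 + 63.05 = 114.9 μm/a
ISO 9223 Table 2 (carbon steel): 80 < 115 ≤ 200 μm/a ⇒ C5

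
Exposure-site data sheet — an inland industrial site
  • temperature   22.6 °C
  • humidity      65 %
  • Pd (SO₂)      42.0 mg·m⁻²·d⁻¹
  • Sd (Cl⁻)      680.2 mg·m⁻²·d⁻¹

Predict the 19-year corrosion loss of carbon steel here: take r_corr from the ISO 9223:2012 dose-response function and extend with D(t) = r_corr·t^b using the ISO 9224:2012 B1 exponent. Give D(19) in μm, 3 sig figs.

D(19) = 680 μm

carbon steel: f(T) = -0.054·(T−10) [T>10 °C] = -0.6804
  SO₂ term: 1.77·42.0^0.52·exp(0.02·65-0.6804) = 22.97
  Cl⁻ term: 0.102·680.2^0.62·exp(0.033·65+0.04·22.6) = 122.7
  sum: 22.97 + 122.7 → r_corr = 145.7 μm/a
Power-law: D(19) = r_corr · 19^0.523
  D(19) = 145.7 × 19^0.523 = 145.7 × 4.664 = 679.7 μm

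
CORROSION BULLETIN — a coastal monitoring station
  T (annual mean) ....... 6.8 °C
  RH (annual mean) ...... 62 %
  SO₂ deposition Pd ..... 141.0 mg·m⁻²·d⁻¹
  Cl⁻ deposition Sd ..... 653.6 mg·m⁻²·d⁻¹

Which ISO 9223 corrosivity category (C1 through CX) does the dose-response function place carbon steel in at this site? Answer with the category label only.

C5

carbon steel: T≤10 °C ⇒ hinge +0.150·(6.8−10) = -0.4800
  SO₂ term: 1.77·141.0^0.52·exp(0.02·62-0.4800) = 49.62
  Cl⁻ term: 0.102·653.6^0.62·exp(0.033·62+0.04·6.8) = 57.65
  r_corr = 49.62 + 57.65 = 107.3 μm/a
ISO 9223 Table 2 (carbon steel): 80 < 107 ≤ 200 μm/a ⇒ C5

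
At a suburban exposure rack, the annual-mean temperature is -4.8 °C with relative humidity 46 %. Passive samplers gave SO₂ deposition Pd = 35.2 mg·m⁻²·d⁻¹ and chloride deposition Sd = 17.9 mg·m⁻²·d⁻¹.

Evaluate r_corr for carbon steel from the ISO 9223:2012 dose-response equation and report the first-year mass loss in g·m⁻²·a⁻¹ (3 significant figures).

r_corr = 42.2 g·m⁻²·a⁻¹

carbon steel: f(T) = +0.150·(T−10) [T≤10 °C] = -2.2200
  SO₂ term: 1.77·35.2^0.52·exp(0.02·46-2.2200) = 3.073
  Sd branch = 0.102·Sd^0.62·e^(0.033·RH+0.04·T) = 2.297 μm/a
  r_corr = 3.073 + 2.297 = 5.371 μm/a
Convert to mass loss: 5.371 μm/a × 7.85 g/cm³ = 42.16 g·m⁻²·a⁻¹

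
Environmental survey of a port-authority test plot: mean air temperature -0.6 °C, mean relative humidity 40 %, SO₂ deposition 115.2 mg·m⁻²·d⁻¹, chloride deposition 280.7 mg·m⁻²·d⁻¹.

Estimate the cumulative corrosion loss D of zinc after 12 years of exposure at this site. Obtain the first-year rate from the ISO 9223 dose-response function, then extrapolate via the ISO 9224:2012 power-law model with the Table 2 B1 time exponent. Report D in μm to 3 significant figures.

zinc: temperature factor f = +0.038·(-10.6) = -0.4028
  sulphur-dioxide contribution → 0.4383 μm/a
  chloride contribution → 0.5693 μm/a
  total first-year rate 1.008 μm/a
Long-term exponent b (ISO 9224 Table 2, B1) = 0.813
  D(12) = 1.008 × 12^0.813 = 1.008 × 7.54 = 7.598 μm

D(12) = 7.60 μm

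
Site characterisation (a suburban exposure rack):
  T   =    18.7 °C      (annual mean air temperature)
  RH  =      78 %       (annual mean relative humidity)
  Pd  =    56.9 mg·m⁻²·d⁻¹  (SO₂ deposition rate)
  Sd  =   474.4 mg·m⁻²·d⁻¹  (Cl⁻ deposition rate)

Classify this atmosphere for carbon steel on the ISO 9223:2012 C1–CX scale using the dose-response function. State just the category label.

C5

carbon steel: f(T) = -0.054·(T−10) [T>10 °C] = -0.4698
  Pd branch = 1.77·Pd^0.52·e^(0.02·RH+f) = 43.06 μm/a
  Sd branch = 0.102·Sd^0.62·e^(0.033·RH+0.04·T) = 129 μm/a
  sum: 43.06 + 129 → r_corr = 172 μm/a
172 μm/a falls in (80, 200] for carbon steel → category C5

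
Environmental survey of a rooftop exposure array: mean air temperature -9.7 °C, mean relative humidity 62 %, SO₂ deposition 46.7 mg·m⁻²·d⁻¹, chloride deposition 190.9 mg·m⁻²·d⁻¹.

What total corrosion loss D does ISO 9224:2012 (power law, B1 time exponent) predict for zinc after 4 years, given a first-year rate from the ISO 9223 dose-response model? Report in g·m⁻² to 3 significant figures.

D(4) = 18.2 g·m⁻²

zinc: f(T) = +0.038·(T−10) [T≤10 °C] = -0.7486
  Pd branch = 0.0129·Pd^0.44·e^(0.046·RH+f) = 0.5736 μm/a
  Sd branch = 0.0175·Sd^0.57·e^(0.008·RH+0.085·T) = 0.2514 μm/a
  sum: 0.5736 + 0.2514 → r_corr = 0.825 μm/a
Long-term exponent b (ISO 9224 Table 2, B1) = 0.813
  D(4) = 0.825 × 4^0.813 = 0.825 × 3.087 = 2.546 μm
  Mass loss = 2.546 μm × 7.14 g/cm³ = 18.18 g·m⁻²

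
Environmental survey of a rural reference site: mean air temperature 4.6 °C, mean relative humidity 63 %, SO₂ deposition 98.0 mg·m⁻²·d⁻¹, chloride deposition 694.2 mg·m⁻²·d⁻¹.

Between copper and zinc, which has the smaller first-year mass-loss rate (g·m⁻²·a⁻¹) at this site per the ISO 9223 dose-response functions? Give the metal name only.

copper: T≤10 °C ⇒ hinge +0.126·(4.6−10) = -0.6804
  SO₂ term: 0.0053·98.0^0.26·exp(0.059·63-0.6804) = 0.3637
  Sd branch = 0.01025·Sd^0.27·e^(0.036·RH+0.049·T) = 0.7258 μm/a
  r_corr = 0.3637 + 0.7258 = 1.089 μm/a
  mass loss = 1.089 μm/a × 8.96 g/cm³ = 9.762 g·m⁻²·a⁻¹
zinc: temperature factor f = +0.038·(-5.4) = -0.2052
  SO₂ term: 0.0129·98.0^0.44·exp(0.046·63-0.2052) = 1.433
  Sd branch = 0.0175·Sd^0.57·e^(0.008·RH+0.085·T) = 1.784 μm/a
  sum: 1.433 + 1.784 → r_corr = 3.217 μm/a
  mass loss = 3.217 μm/a × 7.14 g/cm³ = 22.97 g·m⁻²·a⁻¹
Ordering by g·m⁻²·a⁻¹: zinc (23) > copper (9.76)

copper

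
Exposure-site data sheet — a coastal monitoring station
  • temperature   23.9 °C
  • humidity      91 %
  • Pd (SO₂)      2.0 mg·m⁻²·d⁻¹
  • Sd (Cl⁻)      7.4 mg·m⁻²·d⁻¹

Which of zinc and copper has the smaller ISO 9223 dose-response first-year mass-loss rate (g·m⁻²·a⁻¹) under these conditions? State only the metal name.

zinc: temperature factor f = -0.071·(13.9) = -0.9869
  SO₂ term: 0.0129·2.0^0.44·exp(0.046·91-0.9869) = 0.4289
  Sd branch = 0.0175·Sd^0.57·e^(0.008·RH+0.085·T) = 0.8648 μm/a
  r_corr = 0.4289 + 0.8648 = 1.294 μm/a
  mass loss = 1.294 μm/a × 7.14 g/cm³ = 9.238 g·m⁻²·a⁻¹
copper: f(T) = -0.080·(T−10) [T>10 °C] = -1.1120
  Pd branch = 0.0053·Pd^0.26·e^(0.059·RH+f) = 0.4481 μm/a
  Sd branch = 0.01025·Sd^0.27·e^(0.036·RH+0.049·T) = 1.502 μm/a
  r_corr = 0.4481 + 1.502 = 1.95 μm/a
  mass loss = 1.95 μm/a × 8.96 g/cm³ = 17.48 g·m⁻²·a⁻¹
Ordering by g·m⁻²·a⁻¹: copper (17.5) > zinc (9.24)

zinc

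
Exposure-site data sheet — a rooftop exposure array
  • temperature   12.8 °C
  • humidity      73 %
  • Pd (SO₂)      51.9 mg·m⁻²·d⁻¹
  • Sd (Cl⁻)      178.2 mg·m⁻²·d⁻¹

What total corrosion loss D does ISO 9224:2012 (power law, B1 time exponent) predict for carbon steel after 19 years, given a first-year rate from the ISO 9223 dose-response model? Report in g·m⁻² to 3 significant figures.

carbon steel: T>10 °C ⇒ hinge -0.054·(12.8−10) = -0.1512
  SO₂ term: 1.77·51.9^0.52·exp(0.02·73-0.1512) = 51.08
  Sd branch = 0.102·Sd^0.62·e^(0.033·RH+0.04·T) = 47.07 μm/a
  sum: 51.08 + 47.07 → r_corr = 98.15 μm/a
ISO 9224: D(t) = r_corr · t^b with b = 0.523 (carbon steel, B1)
  D(19) = 98.15 × 19^0.523 = 98.15 × 4.664 = 457.8 μm
  Mass loss = 457.8 μm × 7.85 g/cm³ = 3594 g·m⁻²

D(19) = 3.59e+03 g·m⁻²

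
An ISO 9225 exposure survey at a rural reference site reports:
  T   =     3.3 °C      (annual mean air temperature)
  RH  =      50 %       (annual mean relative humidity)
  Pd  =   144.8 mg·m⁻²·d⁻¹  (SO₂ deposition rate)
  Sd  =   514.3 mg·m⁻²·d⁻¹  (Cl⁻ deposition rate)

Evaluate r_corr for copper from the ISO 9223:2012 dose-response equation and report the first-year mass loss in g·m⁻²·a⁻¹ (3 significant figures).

r_corr = 4.95 g·m⁻²·a⁻¹

copper: f(T) = +0.126·(T−10) [T≤10 °C] = -0.8442
  Pd branch = 0.0053·Pd^0.26·e^(0.059·RH+f) = 0.1587 μm/a
  Sd branch = 0.01025·Sd^0.27·e^(0.036·RH+0.049·T) = 0.3933 μm/a
  sum: 0.1587 + 0.3933 → r_corr = 0.552 μm/a
Convert to mass loss: 0.552 μm/a × 8.96 g/cm³ = 4.946 g·m⁻²·a⁻¹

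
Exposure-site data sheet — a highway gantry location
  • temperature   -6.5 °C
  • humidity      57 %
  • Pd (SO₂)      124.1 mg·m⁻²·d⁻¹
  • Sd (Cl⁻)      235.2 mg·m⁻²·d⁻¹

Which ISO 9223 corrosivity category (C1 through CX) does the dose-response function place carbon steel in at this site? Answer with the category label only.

carbon steel: T≤10 °C ⇒ hinge +0.150·(-6.5−10) = -2.4750
  sulphur-dioxide contribution → 5.714 μm/a
  chloride contribution → 15.24 μm/a
  ⇒ r_corr(carbon steel) = 20.95 μm/a
ISO 9223 Table 2 (carbon steel): 1.3 < 21 ≤ 25 μm/a ⇒ C2

C2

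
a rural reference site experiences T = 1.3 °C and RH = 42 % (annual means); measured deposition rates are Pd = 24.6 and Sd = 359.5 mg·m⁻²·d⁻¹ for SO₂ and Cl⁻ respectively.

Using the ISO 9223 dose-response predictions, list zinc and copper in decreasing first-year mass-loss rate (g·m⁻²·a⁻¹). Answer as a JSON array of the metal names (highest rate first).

zinc: T≤10 °C ⇒ hinge +0.038·(1.3−10) = -0.3306
  sulphur-dioxide contribution → 0.2619 μm/a
  chloride contribution → 0.7829 μm/a
  ⇒ r_corr(zinc) = 1.045 μm/a
  mass loss = 1.045 μm/a × 7.14 g/cm³ = 7.46 g·m⁻²·a⁻¹
copper: T≤10 °C ⇒ hinge +0.126·(1.3−10) = -1.0962
  sulphur-dioxide contribution → 0.04853 μm/a
  chloride contribution → 0.2427 μm/a
  ⇒ r_corr(copper) = 0.2912 μm/a
  mass loss = 0.2912 μm/a × 8.96 g/cm³ = 2.609 g·m⁻²·a⁻¹
Ordering by g·m⁻²·a⁻¹: zinc (7.46) > copper (2.61)

["zinc", "copper"]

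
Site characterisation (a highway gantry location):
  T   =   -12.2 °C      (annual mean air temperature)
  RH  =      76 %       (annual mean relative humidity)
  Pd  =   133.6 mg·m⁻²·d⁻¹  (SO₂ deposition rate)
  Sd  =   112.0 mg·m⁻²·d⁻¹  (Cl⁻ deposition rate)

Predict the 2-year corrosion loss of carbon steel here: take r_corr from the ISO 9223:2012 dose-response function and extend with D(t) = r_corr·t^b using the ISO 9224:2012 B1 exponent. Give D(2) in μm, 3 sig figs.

D(2) = 25.9 μm

carbon steel: temperature factor f = +0.150·(-22.2) = -3.3300
  Pd branch = 1.77·Pd^0.52·e^(0.02·RH+f) = 3.692 μm/a
  Cl⁻ term: 0.102·112.0^0.62·exp(0.033·76+0.04·-12.2) = 14.33
  r_corr = 3.692 + 14.33 = 18.03 μm/a
Long-term exponent b (ISO 9224 Table 2, B1) = 0.523
  D(2) = 18.03 × 2^0.523 = 18.03 × 1.437 = 25.9 μm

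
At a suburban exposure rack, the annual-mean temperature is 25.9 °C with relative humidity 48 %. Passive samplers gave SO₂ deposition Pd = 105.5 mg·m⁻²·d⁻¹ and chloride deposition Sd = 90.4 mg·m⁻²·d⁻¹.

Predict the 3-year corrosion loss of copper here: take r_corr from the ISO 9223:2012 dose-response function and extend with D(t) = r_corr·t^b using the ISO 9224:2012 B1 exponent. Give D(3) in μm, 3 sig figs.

D(3) = 1.62 μm

copper: temperature factor f = -0.080·(15.9) = -1.2720
  SO₂ term: 0.0053·105.5^0.26·exp(0.059·48-1.2720) = 0.08469
  Sd branch = 0.01025·Sd^0.27·e^(0.036·RH+0.049·T) = 0.6926 μm/a
  r_corr = 0.08469 + 0.6926 = 0.7773 μm/a
Power-law: D(3) = r_corr · 3^0.667
  D(3) = 0.7773 × 3^0.667 = 0.7773 × 2.081 = 1.618 μm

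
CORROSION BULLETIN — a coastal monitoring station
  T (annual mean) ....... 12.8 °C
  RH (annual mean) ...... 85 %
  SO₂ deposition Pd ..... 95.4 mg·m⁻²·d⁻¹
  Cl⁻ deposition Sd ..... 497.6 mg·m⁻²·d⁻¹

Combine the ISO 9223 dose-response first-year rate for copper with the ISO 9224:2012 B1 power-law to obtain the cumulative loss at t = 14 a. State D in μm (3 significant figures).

D(14) = 24.9 μm

copper: T>10 °C ⇒ hinge -0.080·(12.8−10) = -0.2240
  sulphur-dioxide contribution → 2.088 μm/a
  chloride contribution → 2.189 μm/a
  total first-year rate 4.277 μm/a
Power-law: D(14) = r_corr · 14^0.667
  D(14) = 4.277 × 14^0.667 = 4.277 × 5.814 = 24.86 μm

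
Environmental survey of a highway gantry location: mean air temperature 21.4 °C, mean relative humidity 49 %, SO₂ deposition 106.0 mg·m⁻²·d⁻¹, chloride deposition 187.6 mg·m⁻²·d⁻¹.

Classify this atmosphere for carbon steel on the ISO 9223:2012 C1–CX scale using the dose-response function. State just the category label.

C4

carbon steel: T>10 °C ⇒ hinge -0.054·(21.4−10) = -0.6156
  Pd branch = 1.77·Pd^0.52·e^(0.02·RH+f) = 28.8 μm/a
  Sd branch = 0.102·Sd^0.62·e^(0.033·RH+0.04·T) = 31.05 μm/a
  sum: 28.8 + 31.05 → r_corr = 59.85 μm/a
Category bounds: 50…80 μm/a bracket r_corr ⇒ C4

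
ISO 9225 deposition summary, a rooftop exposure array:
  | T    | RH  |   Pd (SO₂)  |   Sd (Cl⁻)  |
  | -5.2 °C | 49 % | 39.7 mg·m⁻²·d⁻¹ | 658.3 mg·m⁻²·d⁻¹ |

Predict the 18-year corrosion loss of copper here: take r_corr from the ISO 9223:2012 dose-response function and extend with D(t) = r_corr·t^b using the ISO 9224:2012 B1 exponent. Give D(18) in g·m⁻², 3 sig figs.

D(18) = 18.7 g·m⁻²

copper: T≤10 °C ⇒ hinge +0.126·(-5.2−10) = -1.9152
  SO₂ term: 0.0053·39.7^0.26·exp(0.059·49-1.9152) = 0.03662
  Cl⁻ term: 0.01025·658.3^0.27·exp(0.036·49+0.049·-5.2) = 0.2674
  sum: 0.03662 + 0.2674 → r_corr = 0.304 μm/a
ISO 9224: D(t) = r_corr · t^b with b = 0.667 (copper, B1)
  D(18) = 0.304 × 18^0.667 = 0.304 × 6.875 = 2.09 μm
  Mass loss = 2.09 μm × 8.96 g/cm³ = 18.73 g·m⁻²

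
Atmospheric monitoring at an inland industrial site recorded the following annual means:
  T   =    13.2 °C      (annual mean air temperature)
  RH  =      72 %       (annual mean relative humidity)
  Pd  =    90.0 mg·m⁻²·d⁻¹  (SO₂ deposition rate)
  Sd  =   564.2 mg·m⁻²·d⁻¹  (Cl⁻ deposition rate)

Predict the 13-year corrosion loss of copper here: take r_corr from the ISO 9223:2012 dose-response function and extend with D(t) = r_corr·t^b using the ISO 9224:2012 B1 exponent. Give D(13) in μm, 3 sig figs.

D(13) = 13.1 μm

copper: f(T) = -0.080·(T−10) [T>10 °C] = -0.2560
  Pd branch = 0.0053·Pd^0.26·e^(0.059·RH+f) = 0.9249 μm/a
  Cl⁻ term: 0.01025·564.2^0.27·exp(0.036·72+0.049·13.2) = 1.446
  r_corr = 0.9249 + 1.446 = 2.371 μm/a
ISO 9224: D(t) = r_corr · t^b with b = 0.667 (copper, B1)
  D(13) = 2.371 × 13^0.667 = 2.371 × 5.534 = 13.12 μm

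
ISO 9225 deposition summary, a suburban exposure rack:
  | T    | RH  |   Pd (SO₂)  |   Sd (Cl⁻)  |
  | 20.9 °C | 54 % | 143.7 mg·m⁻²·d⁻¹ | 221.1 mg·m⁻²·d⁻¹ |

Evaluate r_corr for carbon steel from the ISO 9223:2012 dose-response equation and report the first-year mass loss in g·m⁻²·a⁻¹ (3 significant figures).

carbon steel: temperature factor f = -0.054·(10.9) = -0.5886
  Pd branch = 1.77·Pd^0.52·e^(0.02·RH+f) = 38.31 μm/a
  Sd branch = 0.102·Sd^0.62·e^(0.033·RH+0.04·T) = 39.74 μm/a
  sum: 38.31 + 39.74 → r_corr = 78.05 μm/a
Convert to mass loss: 78.05 μm/a × 7.85 g/cm³ = 612.7 g·m⁻²·a⁻¹

r_corr = 613 g·m⁻²·a⁻¹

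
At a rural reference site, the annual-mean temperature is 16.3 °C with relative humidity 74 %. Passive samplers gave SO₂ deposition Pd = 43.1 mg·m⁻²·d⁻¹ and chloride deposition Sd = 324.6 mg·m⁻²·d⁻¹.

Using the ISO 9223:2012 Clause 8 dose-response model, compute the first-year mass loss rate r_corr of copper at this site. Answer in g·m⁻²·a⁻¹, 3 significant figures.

r_corr = 20.0 g·m⁻²·a⁻¹

copper: temperature factor f = -0.080·(6.3) = -0.5040
  Pd branch = 0.0053·Pd^0.26·e^(0.059·RH+f) = 0.6706 μm/a
  Cl⁻ term: 0.01025·324.6^0.27·exp(0.036·74+0.049·16.3) = 1.558
  r_corr = 0.6706 + 1.558 = 2.229 μm/a
Convert to mass loss: 2.229 μm/a × 8.96 g/cm³ = 19.97 g·m⁻²·a⁻¹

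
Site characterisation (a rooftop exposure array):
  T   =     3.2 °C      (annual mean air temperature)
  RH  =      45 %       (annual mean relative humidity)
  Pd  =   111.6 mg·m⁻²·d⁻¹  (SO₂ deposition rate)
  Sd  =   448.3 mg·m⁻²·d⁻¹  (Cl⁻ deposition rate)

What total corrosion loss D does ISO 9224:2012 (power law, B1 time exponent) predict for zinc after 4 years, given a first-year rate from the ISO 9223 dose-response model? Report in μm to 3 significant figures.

D(4) = 5.24 μm

zinc: T≤10 °C ⇒ hinge +0.038·(3.2−10) = -0.2584
  Pd branch = 0.0129·Pd^0.44·e^(0.046·RH+f) = 0.6285 μm/a
  Sd branch = 0.0175·Sd^0.57·e^(0.008·RH+0.085·T) = 1.069 μm/a
  r_corr = 0.6285 + 1.069 = 1.697 μm/a
ISO 9224: D(t) = r_corr · t^b with b = 0.813 (zinc, B1)
  D(4) = 1.697 × 4^0.813 = 1.697 × 3.087 = 5.239 μm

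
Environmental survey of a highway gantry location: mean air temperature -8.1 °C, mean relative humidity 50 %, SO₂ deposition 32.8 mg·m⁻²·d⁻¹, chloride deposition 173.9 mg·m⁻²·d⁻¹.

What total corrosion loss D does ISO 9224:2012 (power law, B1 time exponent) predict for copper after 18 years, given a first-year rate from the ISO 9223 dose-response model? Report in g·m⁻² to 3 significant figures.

D(18) = 11.9 g·m⁻²

copper: temperature factor f = +0.126·(-18.1) = -2.2806
  SO₂ term: 0.0053·32.8^0.26·exp(0.059·50-2.2806) = 0.02565
  Sd branch = 0.01025·Sd^0.27·e^(0.036·RH+0.049·T) = 0.1679 μm/a
  sum: 0.02565 + 0.1679 → r_corr = 0.1935 μm/a
Long-term exponent b (ISO 9224 Table 2, B1) = 0.667
  D(18) = 0.1935 × 18^0.667 = 0.1935 × 6.875 = 1.33 μm
  Mass loss = 1.33 μm × 8.96 g/cm³ = 11.92 g·m⁻²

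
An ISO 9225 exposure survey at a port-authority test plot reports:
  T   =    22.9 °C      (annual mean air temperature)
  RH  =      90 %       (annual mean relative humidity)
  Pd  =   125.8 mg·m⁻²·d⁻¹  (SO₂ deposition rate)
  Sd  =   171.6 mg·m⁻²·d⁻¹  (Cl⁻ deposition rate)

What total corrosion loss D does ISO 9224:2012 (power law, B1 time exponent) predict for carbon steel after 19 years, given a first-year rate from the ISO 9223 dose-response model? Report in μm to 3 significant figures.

D(19) = 870 μm

carbon steel: temperature factor f = -0.054·(12.9) = -0.6966
  SO₂ term: 1.77·125.8^0.52·exp(0.02·90-0.6966) = 65.92
  Cl⁻ term: 0.102·171.6^0.62·exp(0.033·90+0.04·22.9) = 120.7
  sum: 65.92 + 120.7 → r_corr = 186.6 μm/a
Power-law: D(19) = r_corr · 19^0.523
  D(19) = 186.6 × 19^0.523 = 186.6 × 4.664 = 870.4 μm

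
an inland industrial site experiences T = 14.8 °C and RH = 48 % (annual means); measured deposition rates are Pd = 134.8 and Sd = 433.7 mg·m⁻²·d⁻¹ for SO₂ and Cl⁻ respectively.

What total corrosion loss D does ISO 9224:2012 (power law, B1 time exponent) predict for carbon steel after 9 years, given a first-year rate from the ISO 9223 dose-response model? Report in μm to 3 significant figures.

carbon steel: f(T) = -0.054·(T−10) [T>10 °C] = -0.2592
  Pd branch = 1.77·Pd^0.52·e^(0.02·RH+f) = 45.68 μm/a
  Sd branch = 0.102·Sd^0.62·e^(0.033·RH+0.04·T) = 38.79 μm/a
  sum: 45.68 + 38.79 → r_corr = 84.47 μm/a
Long-term exponent b (ISO 9224 Table 2, B1) = 0.523
  D(9) = 84.47 × 9^0.523 = 84.47 × 3.156 = 266.5 μm

D(9) = 267 μm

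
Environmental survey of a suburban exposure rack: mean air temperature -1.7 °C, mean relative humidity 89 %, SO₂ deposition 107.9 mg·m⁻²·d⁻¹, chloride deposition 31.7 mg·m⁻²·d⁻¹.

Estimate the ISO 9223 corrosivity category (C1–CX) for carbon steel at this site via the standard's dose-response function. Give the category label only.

carbon steel: T≤10 °C ⇒ hinge +0.150·(-1.7−10) = -1.7550
  SO₂ term: 1.77·107.9^0.52·exp(0.02·89-1.7550) = 20.7
  Sd branch = 0.102·Sd^0.62·e^(0.033·RH+0.04·T) = 15.32 μm/a
  sum: 20.7 + 15.32 → r_corr = 36.02 μm/a
36 μm/a falls in (25, 50] for carbon steel → category C3

C3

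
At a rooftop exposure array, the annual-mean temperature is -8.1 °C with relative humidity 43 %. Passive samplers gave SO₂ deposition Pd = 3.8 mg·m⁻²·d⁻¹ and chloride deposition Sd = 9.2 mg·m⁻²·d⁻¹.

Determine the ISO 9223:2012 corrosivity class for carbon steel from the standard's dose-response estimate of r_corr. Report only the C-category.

carbon steel: temperature factor f = +0.150·(-18.1) = -2.7150
  SO₂ term: 1.77·3.8^0.52·exp(0.02·43-2.7150) = 0.5544
  Sd branch = 0.102·Sd^0.62·e^(0.033·RH+0.04·T) = 1.207 μm/a
  sum: 0.5544 + 1.207 → r_corr = 1.761 μm/a
ISO 9223 Table 2 (carbon steel): 1.3 < 1.76 ≤ 25 μm/a ⇒ C2

C2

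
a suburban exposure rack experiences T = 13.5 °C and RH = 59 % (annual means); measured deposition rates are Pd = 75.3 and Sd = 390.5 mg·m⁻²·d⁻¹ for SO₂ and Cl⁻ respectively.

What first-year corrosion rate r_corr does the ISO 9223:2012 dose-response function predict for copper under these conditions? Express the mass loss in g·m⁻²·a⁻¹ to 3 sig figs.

r_corr = 11.0 g·m⁻²·a⁻¹

copper: T>10 °C ⇒ hinge -0.080·(13.5−10) = -0.2800
  SO₂ term: 0.0053·75.3^0.26·exp(0.059·59-0.2800) = 0.4003
  Cl⁻ term: 0.01025·390.5^0.27·exp(0.036·59+0.049·13.5) = 0.8321
  sum: 0.4003 + 0.8321 → r_corr = 1.232 μm/a
Convert to mass loss: 1.232 μm/a × 8.96 g/cm³ = 11.04 g·m⁻²·a⁻¹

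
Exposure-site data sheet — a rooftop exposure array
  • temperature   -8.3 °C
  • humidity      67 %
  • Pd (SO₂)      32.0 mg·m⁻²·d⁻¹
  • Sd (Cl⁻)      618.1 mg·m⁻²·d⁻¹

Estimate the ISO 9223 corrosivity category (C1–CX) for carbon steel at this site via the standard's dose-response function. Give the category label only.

carbon steel: f(T) = +0.150·(T−10) [T≤10 °C] = -2.7450
  sulphur-dioxide contribution → 2.633 μm/a
  chloride contribution → 35.9 μm/a
  total first-year rate 38.53 μm/a
ISO 9223 Table 2 (carbon steel): 25 < 38.5 ≤ 50 μm/a ⇒ C3

C3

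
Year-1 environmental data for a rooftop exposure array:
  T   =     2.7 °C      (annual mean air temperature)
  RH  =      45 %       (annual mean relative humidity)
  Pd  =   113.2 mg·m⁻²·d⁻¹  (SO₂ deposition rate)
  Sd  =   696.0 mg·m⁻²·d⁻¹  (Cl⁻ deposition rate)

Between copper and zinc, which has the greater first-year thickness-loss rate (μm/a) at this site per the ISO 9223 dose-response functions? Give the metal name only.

copper: temperature factor f = +0.126·(-7.3) = -0.9198
  SO₂ term: 0.0053·113.2^0.26·exp(0.059·45-0.9198) = 0.1028
  Cl⁻ term: 0.01025·696.0^0.27·exp(0.036·45+0.049·2.7) = 0.3461
  r_corr = 0.1028 + 0.3461 = 0.4489 μm/a
zinc: T≤10 °C ⇒ hinge +0.038·(2.7−10) = -0.2774
  Pd branch = 0.0129·Pd^0.44·e^(0.046·RH+f) = 0.6206 μm/a
  Sd branch = 0.0175·Sd^0.57·e^(0.008·RH+0.085·T) = 1.316 μm/a
  sum: 0.6206 + 1.316 → r_corr = 1.937 μm/a
Ordering by μm/a: zinc (1.94) > copper (0.449)

zinc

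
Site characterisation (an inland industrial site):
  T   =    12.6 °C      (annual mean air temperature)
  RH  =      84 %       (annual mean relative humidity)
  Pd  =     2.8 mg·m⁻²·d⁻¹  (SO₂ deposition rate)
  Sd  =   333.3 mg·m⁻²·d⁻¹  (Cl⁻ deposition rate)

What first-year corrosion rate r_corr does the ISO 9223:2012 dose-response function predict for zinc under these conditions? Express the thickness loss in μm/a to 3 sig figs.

zinc: T>10 °C ⇒ hinge -0.071·(12.6−10) = -0.1846
  SO₂ term: 0.0129·2.8^0.44·exp(0.046·84-0.1846) = 0.804
  Cl⁻ term: 0.0175·333.3^0.57·exp(0.008·84+0.085·12.6) = 2.742
  sum: 0.804 + 2.742 → r_corr = 3.546 μm/a

r_corr = 3.55 μm/a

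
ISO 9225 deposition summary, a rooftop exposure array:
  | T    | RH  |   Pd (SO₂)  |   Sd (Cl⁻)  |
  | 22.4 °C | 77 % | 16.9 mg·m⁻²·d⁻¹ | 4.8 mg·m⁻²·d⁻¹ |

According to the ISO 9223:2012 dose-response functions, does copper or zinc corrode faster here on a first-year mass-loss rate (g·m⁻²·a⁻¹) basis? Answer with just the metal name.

copper

copper: f(T) = -0.080·(T−10) [T>10 °C] = -0.9920
  Pd branch = 0.0053·Pd^0.26·e^(0.059·RH+f) = 0.3852 μm/a
  Sd branch = 0.01025·Sd^0.27·e^(0.036·RH+0.049·T) = 0.7502 μm/a
  r_corr = 0.3852 + 0.7502 = 1.135 μm/a
  mass loss = 1.135 μm/a × 8.96 g/cm³ = 10.17 g·m⁻²·a⁻¹
zinc: f(T) = -0.071·(T−10) [T>10 °C] = -0.8804
  SO₂ term: 0.0129·16.9^0.44·exp(0.046·77-0.8804) = 0.6409
  Cl⁻ term: 0.0175·4.8^0.57·exp(0.008·77+0.085·22.4) = 0.5318
  r_corr = 0.6409 + 0.5318 = 1.173 μm/a
  mass loss = 1.173 μm/a × 7.14 g/cm³ = 8.373 g·m⁻²·a⁻¹
Ordering by g·m⁻²·a⁻¹: copper (10.2) > zinc (8.37)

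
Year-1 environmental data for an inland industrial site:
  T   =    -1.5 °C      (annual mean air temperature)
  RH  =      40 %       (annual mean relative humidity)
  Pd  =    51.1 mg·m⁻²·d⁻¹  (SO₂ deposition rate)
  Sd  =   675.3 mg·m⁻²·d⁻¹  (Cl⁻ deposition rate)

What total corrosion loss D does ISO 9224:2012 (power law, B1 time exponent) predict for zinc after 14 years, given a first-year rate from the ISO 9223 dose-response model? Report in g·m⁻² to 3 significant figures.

D(14) = 71.2 g·m⁻²

zinc: temperature factor f = +0.038·(-11.5) = -0.4370
  sulphur-dioxide contribution → 0.2962 μm/a
  chloride contribution → 0.8699 μm/a
  total first-year rate 1.166 μm/a
ISO 9224: D(t) = r_corr · t^b with b = 0.813 (zinc, B1)
  D(14) = 1.166 × 14^0.813 = 1.166 × 8.547 = 9.966 μm
  Mass loss = 9.966 μm × 7.14 g/cm³ = 71.16 g·m⁻²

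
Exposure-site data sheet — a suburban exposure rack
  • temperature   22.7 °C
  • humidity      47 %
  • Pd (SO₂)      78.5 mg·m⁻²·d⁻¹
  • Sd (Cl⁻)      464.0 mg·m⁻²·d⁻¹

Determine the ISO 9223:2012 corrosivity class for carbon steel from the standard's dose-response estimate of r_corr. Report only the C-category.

C4

carbon steel: f(T) = -0.054·(T−10) [T>10 °C] = -0.6858
  Pd branch = 1.77·Pd^0.52·e^(0.02·RH+f) = 22.06 μm/a
  Sd branch = 0.102·Sd^0.62·e^(0.033·RH+0.04·T) = 53.67 μm/a
  r_corr = 22.06 + 53.67 = 75.74 μm/a
ISO 9223 Table 2 (carbon steel): 50 < 75.7 ≤ 80 μm/a ⇒ C4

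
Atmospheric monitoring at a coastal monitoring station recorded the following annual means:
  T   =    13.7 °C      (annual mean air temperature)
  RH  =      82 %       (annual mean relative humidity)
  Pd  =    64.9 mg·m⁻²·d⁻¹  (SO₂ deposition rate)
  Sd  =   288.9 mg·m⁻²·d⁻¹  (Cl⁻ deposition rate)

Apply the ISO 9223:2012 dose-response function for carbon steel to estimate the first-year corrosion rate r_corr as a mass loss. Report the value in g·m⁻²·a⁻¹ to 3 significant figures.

carbon steel: T>10 °C ⇒ hinge -0.054·(13.7−10) = -0.1998
  SO₂ term: 1.77·64.9^0.52·exp(0.02·82-0.1998) = 65.44
  Sd branch = 0.102·Sd^0.62·e^(0.033·RH+0.04·T) = 88.6 μm/a
  sum: 65.44 + 88.6 → r_corr = 154 μm/a
Convert to mass loss: 154 μm/a × 7.85 g/cm³ = 1209 g·m⁻²·a⁻¹

r_corr = 1.21e+03 g·m⁻²·a⁻¹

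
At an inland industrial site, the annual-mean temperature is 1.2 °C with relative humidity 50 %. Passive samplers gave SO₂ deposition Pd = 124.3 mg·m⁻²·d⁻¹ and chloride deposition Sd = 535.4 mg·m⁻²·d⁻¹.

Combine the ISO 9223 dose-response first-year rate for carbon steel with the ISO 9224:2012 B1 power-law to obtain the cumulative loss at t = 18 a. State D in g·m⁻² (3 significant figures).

D(18) = 1.54e+03 g·m⁻²

carbon steel: temperature factor f = +0.150·(-8.8) = -1.3200
  sulphur-dioxide contribution → 15.78 μm/a
  chloride contribution → 27.4 μm/a
  total first-year rate 43.18 μm/a
Power-law: D(18) = r_corr · 18^0.523
  D(18) = 43.18 × 18^0.523 = 43.18 × 4.534 = 195.8 μm
  Mass loss = 195.8 μm × 7.85 g/cm³ = 1537 g·m⁻²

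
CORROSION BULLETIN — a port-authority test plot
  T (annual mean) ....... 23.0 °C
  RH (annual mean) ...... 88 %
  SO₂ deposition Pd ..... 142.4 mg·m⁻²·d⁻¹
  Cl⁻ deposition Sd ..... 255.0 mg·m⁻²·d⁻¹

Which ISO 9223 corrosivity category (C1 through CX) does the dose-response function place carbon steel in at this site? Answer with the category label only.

CX

carbon steel: T>10 °C ⇒ hinge -0.054·(23.0−10) = -0.7020
  SO₂ term: 1.77·142.4^0.52·exp(0.02·88-0.7020) = 67.19
  Sd branch = 0.102·Sd^0.62·e^(0.033·RH+0.04·T) = 145 μm/a
  sum: 67.19 + 145 → r_corr = 212.2 μm/a
Category bounds: 200…700 μm/a bracket r_corr ⇒ CX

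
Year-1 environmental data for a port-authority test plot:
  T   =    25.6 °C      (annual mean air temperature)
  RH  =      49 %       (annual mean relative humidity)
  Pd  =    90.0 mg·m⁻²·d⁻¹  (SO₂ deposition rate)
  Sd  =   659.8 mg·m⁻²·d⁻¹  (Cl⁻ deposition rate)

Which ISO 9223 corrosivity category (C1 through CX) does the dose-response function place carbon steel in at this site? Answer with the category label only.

carbon steel: f(T) = -0.054·(T−10) [T>10 °C] = -0.8424
  Pd branch = 1.77·Pd^0.52·e^(0.02·RH+f) = 21.08 μm/a
  Cl⁻ term: 0.102·659.8^0.62·exp(0.033·49+0.04·25.6) = 80.1
  r_corr = 21.08 + 80.1 = 101.2 μm/a
101 μm/a falls in (80, 200] for carbon steel → category C5

C5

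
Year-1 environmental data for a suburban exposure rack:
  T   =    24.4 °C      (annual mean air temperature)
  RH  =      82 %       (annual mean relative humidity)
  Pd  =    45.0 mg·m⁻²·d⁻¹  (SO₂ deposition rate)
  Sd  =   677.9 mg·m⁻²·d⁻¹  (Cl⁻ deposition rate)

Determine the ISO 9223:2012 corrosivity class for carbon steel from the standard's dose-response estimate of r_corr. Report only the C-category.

CX

carbon steel: f(T) = -0.054·(T−10) [T>10 °C] = -0.7776
  SO₂ term: 1.77·45.0^0.52·exp(0.02·82-0.7776) = 30.35
  Cl⁻ term: 0.102·677.9^0.62·exp(0.033·82+0.04·24.4) = 230.7
  r_corr = 30.35 + 230.7 = 261 μm/a
Category bounds: 200…700 μm/a bracket r_corr ⇒ CX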